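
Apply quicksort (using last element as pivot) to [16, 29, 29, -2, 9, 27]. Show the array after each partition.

Partition 1: pivot=27 at index 3 -> [16, -2, 9, 27, 29, 29]
Partition 2: pivot=9 at index 1 -> [-2, 9, 16, 27, 29, 29]
Partition 3: pivot=29 at index 5 -> [-2, 9, 16, 27, 29, 29]


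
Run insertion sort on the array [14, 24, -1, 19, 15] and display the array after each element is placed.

First element 14 is already 'sorted'
Insert 24: shifted 0 elements -> [14, 24, -1, 19, 15]
Insert -1: shifted 2 elements -> [-1, 14, 24, 19, 15]
Insert 19: shifted 1 elements -> [-1, 14, 19, 24, 15]
Insert 15: shifted 2 elements -> [-1, 14, 15, 19, 24]


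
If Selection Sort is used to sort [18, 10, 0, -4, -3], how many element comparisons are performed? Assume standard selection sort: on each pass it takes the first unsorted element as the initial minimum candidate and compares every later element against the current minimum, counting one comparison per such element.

Pass 1: scan indices 1..4 for the minimum = 4 comparison(s); min is -4, place at index 0 -> [-4, 10, 0, 18, -3]
Pass 2: scan indices 2..4 for the minimum = 3 comparison(s); min is -3, place at index 1 -> [-4, -3, 0, 18, 10]
Pass 3: scan indices 3..4 for the minimum = 2 comparison(s); min is 0, place at index 2 -> [-4, -3, 0, 18, 10]
Pass 4: scan indices 4..4 for the minimum = 1 comparison(s); min is 10, place at index 3 -> [-4, -3, 0, 10, 18]
Selection sort always scans the whole unsorted suffix, so the count is (n-1) + (n-2) + ... + 1 = n(n-1)/2 = 5*4/2 = 10 regardless of the input order.
Total comparisons: 4 + 3 + 2 + 1 = 10


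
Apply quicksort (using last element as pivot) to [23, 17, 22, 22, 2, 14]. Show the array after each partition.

Partition 1: pivot=14 at index 1 -> [2, 14, 22, 22, 23, 17]
Partition 2: pivot=17 at index 2 -> [2, 14, 17, 22, 23, 22]
Partition 3: pivot=22 at index 4 -> [2, 14, 17, 22, 22, 23]


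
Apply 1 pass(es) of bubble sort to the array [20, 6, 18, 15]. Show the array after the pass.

After pass 1: [6, 18, 15, 20] (3 swaps)
Total swaps: 3


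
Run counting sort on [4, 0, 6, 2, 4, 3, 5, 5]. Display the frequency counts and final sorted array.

Count array: [1, 0, 1, 1, 2, 2, 1]
(count[i] = number of elements equal to i)
Cumulative count: [1, 1, 2, 3, 5, 7, 8]
Sorted: [0, 2, 3, 4, 4, 5, 5, 6]


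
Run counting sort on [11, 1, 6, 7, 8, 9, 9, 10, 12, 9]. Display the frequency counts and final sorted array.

Count array: [0, 1, 0, 0, 0, 0, 1, 1, 1, 3, 1, 1, 1]
(count[i] = number of elements equal to i)
Cumulative count: [0, 1, 1, 1, 1, 1, 2, 3, 4, 7, 8, 9, 10]
Sorted: [1, 6, 7, 8, 9, 9, 9, 10, 11, 12]


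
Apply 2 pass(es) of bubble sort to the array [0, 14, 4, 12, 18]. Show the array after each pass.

After pass 1: [0, 4, 12, 14, 18] (2 swaps)
After pass 2: [0, 4, 12, 14, 18] (0 swaps)
Total swaps: 2


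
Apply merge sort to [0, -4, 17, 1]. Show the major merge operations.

Divide and conquer:
  Merge [0] + [-4] -> [-4, 0]
  Merge [17] + [1] -> [1, 17]
  Merge [-4, 0] + [1, 17] -> [-4, 0, 1, 17]


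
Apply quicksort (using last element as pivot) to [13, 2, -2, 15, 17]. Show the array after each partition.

Partition 1: pivot=17 at index 4 -> [13, 2, -2, 15, 17]
Partition 2: pivot=15 at index 3 -> [13, 2, -2, 15, 17]
Partition 3: pivot=-2 at index 0 -> [-2, 2, 13, 15, 17]
Partition 4: pivot=13 at index 2 -> [-2, 2, 13, 15, 17]


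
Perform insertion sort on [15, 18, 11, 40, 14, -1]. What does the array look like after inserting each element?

First element 15 is already 'sorted'
Insert 18: shifted 0 elements -> [15, 18, 11, 40, 14, -1]
Insert 11: shifted 2 elements -> [11, 15, 18, 40, 14, -1]
Insert 40: shifted 0 elements -> [11, 15, 18, 40, 14, -1]
Insert 14: shifted 3 elements -> [11, 14, 15, 18, 40, -1]
Insert -1: shifted 5 elements -> [-1, 11, 14, 15, 18, 40]


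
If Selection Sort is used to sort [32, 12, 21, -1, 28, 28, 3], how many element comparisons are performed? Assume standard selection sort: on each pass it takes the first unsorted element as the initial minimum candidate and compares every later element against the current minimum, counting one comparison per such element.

Pass 1: scan indices 1..6 for the minimum = 6 comparison(s); min is -1, place at index 0 -> [-1, 12, 21, 32, 28, 28, 3]
Pass 2: scan indices 2..6 for the minimum = 5 comparison(s); min is 3, place at index 1 -> [-1, 3, 21, 32, 28, 28, 12]
Pass 3: scan indices 3..6 for the minimum = 4 comparison(s); min is 12, place at index 2 -> [-1, 3, 12, 32, 28, 28, 21]
Pass 4: scan indices 4..6 for the minimum = 3 comparison(s); min is 21, place at index 3 -> [-1, 3, 12, 21, 28, 28, 32]
Pass 5: scan indices 5..6 for the minimum = 2 comparison(s); min is 28, place at index 4 -> [-1, 3, 12, 21, 28, 28, 32]
Pass 6: scan indices 6..6 for the minimum = 1 comparison(s); min is 28, place at index 5 -> [-1, 3, 12, 21, 28, 28, 32]
Selection sort always scans the whole unsorted suffix, so the count is (n-1) + (n-2) + ... + 1 = n(n-1)/2 = 7*6/2 = 21 regardless of the input order.
Total comparisons: 6 + 5 + 4 + 3 + 2 + 1 = 21


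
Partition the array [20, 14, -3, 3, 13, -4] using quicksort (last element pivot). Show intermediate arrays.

Partition 1: pivot=-4 at index 0 -> [-4, 14, -3, 3, 13, 20]
Partition 2: pivot=20 at index 5 -> [-4, 14, -3, 3, 13, 20]
Partition 3: pivot=13 at index 3 -> [-4, -3, 3, 13, 14, 20]
Partition 4: pivot=3 at index 2 -> [-4, -3, 3, 13, 14, 20]


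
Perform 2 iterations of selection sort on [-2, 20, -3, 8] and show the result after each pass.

Pass 1: Select minimum -3 at index 2, swap -> [-3, 20, -2, 8]
Pass 2: Select minimum -2 at index 2, swap -> [-3, -2, 20, 8]


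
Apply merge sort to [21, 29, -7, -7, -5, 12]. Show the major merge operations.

Divide and conquer:
  Merge [29] + [-7] -> [-7, 29]
  Merge [21] + [-7, 29] -> [-7, 21, 29]
  Merge [-5] + [12] -> [-5, 12]
  Merge [-7] + [-5, 12] -> [-7, -5, 12]
  Merge [-7, 21, 29] + [-7, -5, 12] -> [-7, -7, -5, 12, 21, 29]


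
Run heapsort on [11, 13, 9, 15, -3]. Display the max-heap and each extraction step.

Build heap: [15, 13, 9, 11, -3]
Extract 15: [13, 11, 9, -3, 15]
Extract 13: [11, -3, 9, 13, 15]
Extract 11: [9, -3, 11, 13, 15]
Extract 9: [-3, 9, 11, 13, 15]


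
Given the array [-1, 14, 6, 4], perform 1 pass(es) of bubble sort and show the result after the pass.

After pass 1: [-1, 6, 4, 14] (2 swaps)
Total swaps: 2


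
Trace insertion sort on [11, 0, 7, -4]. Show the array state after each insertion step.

First element 11 is already 'sorted'
Insert 0: shifted 1 elements -> [0, 11, 7, -4]
Insert 7: shifted 1 elements -> [0, 7, 11, -4]
Insert -4: shifted 3 elements -> [-4, 0, 7, 11]


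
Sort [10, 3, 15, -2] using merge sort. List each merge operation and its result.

Divide and conquer:
  Merge [10] + [3] -> [3, 10]
  Merge [15] + [-2] -> [-2, 15]
  Merge [3, 10] + [-2, 15] -> [-2, 3, 10, 15]


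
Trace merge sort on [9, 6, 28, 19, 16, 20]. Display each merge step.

Divide and conquer:
  Merge [6] + [28] -> [6, 28]
  Merge [9] + [6, 28] -> [6, 9, 28]
  Merge [16] + [20] -> [16, 20]
  Merge [19] + [16, 20] -> [16, 19, 20]
  Merge [6, 9, 28] + [16, 19, 20] -> [6, 9, 16, 19, 20, 28]


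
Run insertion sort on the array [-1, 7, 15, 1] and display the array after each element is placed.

First element -1 is already 'sorted'
Insert 7: shifted 0 elements -> [-1, 7, 15, 1]
Insert 15: shifted 0 elements -> [-1, 7, 15, 1]
Insert 1: shifted 2 elements -> [-1, 1, 7, 15]


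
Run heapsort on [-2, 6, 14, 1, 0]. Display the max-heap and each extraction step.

Build heap: [14, 6, -2, 1, 0]
Extract 14: [6, 1, -2, 0, 14]
Extract 6: [1, 0, -2, 6, 14]
Extract 1: [0, -2, 1, 6, 14]
Extract 0: [-2, 0, 1, 6, 14]


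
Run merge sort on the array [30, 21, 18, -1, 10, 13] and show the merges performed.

Divide and conquer:
  Merge [21] + [18] -> [18, 21]
  Merge [30] + [18, 21] -> [18, 21, 30]
  Merge [10] + [13] -> [10, 13]
  Merge [-1] + [10, 13] -> [-1, 10, 13]
  Merge [18, 21, 30] + [-1, 10, 13] -> [-1, 10, 13, 18, 21, 30]


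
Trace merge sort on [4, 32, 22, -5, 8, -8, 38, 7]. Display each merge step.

Divide and conquer:
  Merge [4] + [32] -> [4, 32]
  Merge [22] + [-5] -> [-5, 22]
  Merge [4, 32] + [-5, 22] -> [-5, 4, 22, 32]
  Merge [8] + [-8] -> [-8, 8]
  Merge [38] + [7] -> [7, 38]
  Merge [-8, 8] + [7, 38] -> [-8, 7, 8, 38]
  Merge [-5, 4, 22, 32] + [-8, 7, 8, 38] -> [-8, -5, 4, 7, 8, 22, 32, 38]


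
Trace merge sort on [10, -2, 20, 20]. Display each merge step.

Divide and conquer:
  Merge [10] + [-2] -> [-2, 10]
  Merge [20] + [20] -> [20, 20]
  Merge [-2, 10] + [20, 20] -> [-2, 10, 20, 20]


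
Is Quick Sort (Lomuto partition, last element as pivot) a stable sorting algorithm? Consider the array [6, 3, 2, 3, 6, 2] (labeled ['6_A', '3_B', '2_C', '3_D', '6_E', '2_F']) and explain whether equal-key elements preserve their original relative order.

Trace Quick Sort on the labeled array (the key is the number; the letter only tracks identity):
  Partition indices 0..5 around pivot 2_F -> [2_C, 2_F, 6_A, 3_D, 6_E, 3_B]
  Partition indices 2..5 around pivot 3_B -> [2_C, 2_F, 3_D, 3_B, 6_E, 6_A]
  Partition indices 4..5 around pivot 6_A -> [2_C, 2_F, 3_D, 3_B, 6_E, 6_A]
Final order: [2_C, 2_F, 3_D, 3_B, 6_E, 6_A]
Equal keys:
  value 2: originally 2_C, 2_F; after sorting 2_C, 2_F -> order preserved
  value 3: originally 3_B, 3_D; after sorting 3_D, 3_B -> order changed
  value 6: originally 6_A, 6_E; after sorting 6_E, 6_A -> order changed
Equal keys were reordered, so Quick Sort is not stable: partition swaps elements across long distances and can reorder equal keys. (One such input is enough; an unstable sort may happen to preserve order on other inputs, but it gives no guarantee.)
Answer: Not stable


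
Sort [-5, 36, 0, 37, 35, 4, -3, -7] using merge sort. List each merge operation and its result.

Divide and conquer:
  Merge [-5] + [36] -> [-5, 36]
  Merge [0] + [37] -> [0, 37]
  Merge [-5, 36] + [0, 37] -> [-5, 0, 36, 37]
  Merge [35] + [4] -> [4, 35]
  Merge [-3] + [-7] -> [-7, -3]
  Merge [4, 35] + [-7, -3] -> [-7, -3, 4, 35]
  Merge [-5, 0, 36, 37] + [-7, -3, 4, 35] -> [-7, -5, -3, 0, 4, 35, 36, 37]


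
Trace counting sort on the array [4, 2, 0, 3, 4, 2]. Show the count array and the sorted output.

Count array: [1, 0, 2, 1, 2]
(count[i] = number of elements equal to i)
Cumulative count: [1, 1, 3, 4, 6]
Sorted: [0, 2, 2, 3, 4, 4]


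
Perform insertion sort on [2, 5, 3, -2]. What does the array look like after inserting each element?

First element 2 is already 'sorted'
Insert 5: shifted 0 elements -> [2, 5, 3, -2]
Insert 3: shifted 1 elements -> [2, 3, 5, -2]
Insert -2: shifted 3 elements -> [-2, 2, 3, 5]


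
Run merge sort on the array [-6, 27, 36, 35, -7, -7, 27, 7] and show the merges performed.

Divide and conquer:
  Merge [-6] + [27] -> [-6, 27]
  Merge [36] + [35] -> [35, 36]
  Merge [-6, 27] + [35, 36] -> [-6, 27, 35, 36]
  Merge [-7] + [-7] -> [-7, -7]
  Merge [27] + [7] -> [7, 27]
  Merge [-7, -7] + [7, 27] -> [-7, -7, 7, 27]
  Merge [-6, 27, 35, 36] + [-7, -7, 7, 27] -> [-7, -7, -6, 7, 27, 27, 35, 36]


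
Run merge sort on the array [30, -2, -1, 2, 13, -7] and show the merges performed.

Divide and conquer:
  Merge [-2] + [-1] -> [-2, -1]
  Merge [30] + [-2, -1] -> [-2, -1, 30]
  Merge [13] + [-7] -> [-7, 13]
  Merge [2] + [-7, 13] -> [-7, 2, 13]
  Merge [-2, -1, 30] + [-7, 2, 13] -> [-7, -2, -1, 2, 13, 30]


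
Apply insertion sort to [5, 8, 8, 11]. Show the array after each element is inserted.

First element 5 is already 'sorted'
Insert 8: shifted 0 elements -> [5, 8, 8, 11]
Insert 8: shifted 0 elements -> [5, 8, 8, 11]
Insert 11: shifted 0 elements -> [5, 8, 8, 11]


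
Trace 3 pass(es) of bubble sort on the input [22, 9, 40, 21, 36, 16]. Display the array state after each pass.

After pass 1: [9, 22, 21, 36, 16, 40] (4 swaps)
After pass 2: [9, 21, 22, 16, 36, 40] (2 swaps)
After pass 3: [9, 21, 16, 22, 36, 40] (1 swaps)
Total swaps: 7


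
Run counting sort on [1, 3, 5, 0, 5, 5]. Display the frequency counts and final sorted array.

Count array: [1, 1, 0, 1, 0, 3]
(count[i] = number of elements equal to i)
Cumulative count: [1, 2, 2, 3, 3, 6]
Sorted: [0, 1, 3, 5, 5, 5]


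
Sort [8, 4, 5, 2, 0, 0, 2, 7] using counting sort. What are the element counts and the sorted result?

Count array: [2, 0, 2, 0, 1, 1, 0, 1, 1]
(count[i] = number of elements equal to i)
Cumulative count: [2, 2, 4, 4, 5, 6, 6, 7, 8]
Sorted: [0, 0, 2, 2, 4, 5, 7, 8]


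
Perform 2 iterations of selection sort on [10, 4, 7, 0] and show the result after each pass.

Pass 1: Select minimum 0 at index 3, swap -> [0, 4, 7, 10]
Pass 2: Select minimum 4 at index 1, swap -> [0, 4, 7, 10]


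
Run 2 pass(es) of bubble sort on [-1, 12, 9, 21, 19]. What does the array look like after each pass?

After pass 1: [-1, 9, 12, 19, 21] (2 swaps)
After pass 2: [-1, 9, 12, 19, 21] (0 swaps)
Total swaps: 2


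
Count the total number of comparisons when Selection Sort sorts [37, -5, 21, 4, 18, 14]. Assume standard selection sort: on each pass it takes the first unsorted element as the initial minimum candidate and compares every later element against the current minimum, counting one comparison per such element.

Pass 1: scan indices 1..5 for the minimum = 5 comparison(s); min is -5, place at index 0 -> [-5, 37, 21, 4, 18, 14]
Pass 2: scan indices 2..5 for the minimum = 4 comparison(s); min is 4, place at index 1 -> [-5, 4, 21, 37, 18, 14]
Pass 3: scan indices 3..5 for the minimum = 3 comparison(s); min is 14, place at index 2 -> [-5, 4, 14, 37, 18, 21]
Pass 4: scan indices 4..5 for the minimum = 2 comparison(s); min is 18, place at index 3 -> [-5, 4, 14, 18, 37, 21]
Pass 5: scan indices 5..5 for the minimum = 1 comparison(s); min is 21, place at index 4 -> [-5, 4, 14, 18, 21, 37]
Selection sort always scans the whole unsorted suffix, so the count is (n-1) + (n-2) + ... + 1 = n(n-1)/2 = 6*5/2 = 15 regardless of the input order.
Total comparisons: 5 + 4 + 3 + 2 + 1 = 15


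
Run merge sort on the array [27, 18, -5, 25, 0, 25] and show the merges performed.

Divide and conquer:
  Merge [18] + [-5] -> [-5, 18]
  Merge [27] + [-5, 18] -> [-5, 18, 27]
  Merge [0] + [25] -> [0, 25]
  Merge [25] + [0, 25] -> [0, 25, 25]
  Merge [-5, 18, 27] + [0, 25, 25] -> [-5, 0, 18, 25, 25, 27]


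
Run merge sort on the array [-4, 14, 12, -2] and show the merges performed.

Divide and conquer:
  Merge [-4] + [14] -> [-4, 14]
  Merge [12] + [-2] -> [-2, 12]
  Merge [-4, 14] + [-2, 12] -> [-4, -2, 12, 14]


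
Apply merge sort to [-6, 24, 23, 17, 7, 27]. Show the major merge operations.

Divide and conquer:
  Merge [24] + [23] -> [23, 24]
  Merge [-6] + [23, 24] -> [-6, 23, 24]
  Merge [7] + [27] -> [7, 27]
  Merge [17] + [7, 27] -> [7, 17, 27]
  Merge [-6, 23, 24] + [7, 17, 27] -> [-6, 7, 17, 23, 24, 27]


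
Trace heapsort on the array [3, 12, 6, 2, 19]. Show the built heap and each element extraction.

Build heap: [19, 12, 6, 2, 3]
Extract 19: [12, 3, 6, 2, 19]
Extract 12: [6, 3, 2, 12, 19]
Extract 6: [3, 2, 6, 12, 19]
Extract 3: [2, 3, 6, 12, 19]


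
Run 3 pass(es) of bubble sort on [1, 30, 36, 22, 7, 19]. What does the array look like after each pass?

After pass 1: [1, 30, 22, 7, 19, 36] (3 swaps)
After pass 2: [1, 22, 7, 19, 30, 36] (3 swaps)
After pass 3: [1, 7, 19, 22, 30, 36] (2 swaps)
Total swaps: 8


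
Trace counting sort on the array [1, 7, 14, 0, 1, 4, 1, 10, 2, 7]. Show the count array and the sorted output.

Count array: [1, 3, 1, 0, 1, 0, 0, 2, 0, 0, 1, 0, 0, 0, 1]
(count[i] = number of elements equal to i)
Cumulative count: [1, 4, 5, 5, 6, 6, 6, 8, 8, 8, 9, 9, 9, 9, 10]
Sorted: [0, 1, 1, 1, 2, 4, 7, 7, 10, 14]


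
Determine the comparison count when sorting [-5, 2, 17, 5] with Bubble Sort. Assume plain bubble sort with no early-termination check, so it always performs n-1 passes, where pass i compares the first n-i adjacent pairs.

Pass 1: compare adjacent pairs (0,1)..(2,3) = 3 comparison(s), 1 swap(s) -> [-5, 2, 5, 17]
Pass 2: compare adjacent pairs (0,1)..(1,2) = 2 comparison(s), 0 swap(s) -> [-5, 2, 5, 17]
Pass 3: compare adjacent pairs (0,1)..(0,1) = 1 comparison(s), 0 swap(s) -> [-5, 2, 5, 17]
Total comparisons: 3 + 2 + 1 = 6


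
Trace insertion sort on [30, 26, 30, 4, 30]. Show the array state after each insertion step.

First element 30 is already 'sorted'
Insert 26: shifted 1 elements -> [26, 30, 30, 4, 30]
Insert 30: shifted 0 elements -> [26, 30, 30, 4, 30]
Insert 4: shifted 3 elements -> [4, 26, 30, 30, 30]
Insert 30: shifted 0 elements -> [4, 26, 30, 30, 30]


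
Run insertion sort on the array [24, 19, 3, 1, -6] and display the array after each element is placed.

First element 24 is already 'sorted'
Insert 19: shifted 1 elements -> [19, 24, 3, 1, -6]
Insert 3: shifted 2 elements -> [3, 19, 24, 1, -6]
Insert 1: shifted 3 elements -> [1, 3, 19, 24, -6]
Insert -6: shifted 4 elements -> [-6, 1, 3, 19, 24]


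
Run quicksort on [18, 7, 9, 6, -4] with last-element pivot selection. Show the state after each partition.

Partition 1: pivot=-4 at index 0 -> [-4, 7, 9, 6, 18]
Partition 2: pivot=18 at index 4 -> [-4, 7, 9, 6, 18]
Partition 3: pivot=6 at index 1 -> [-4, 6, 9, 7, 18]
Partition 4: pivot=7 at index 2 -> [-4, 6, 7, 9, 18]


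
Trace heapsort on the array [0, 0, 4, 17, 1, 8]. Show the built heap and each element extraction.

Build heap: [17, 1, 8, 0, 0, 4]
Extract 17: [8, 1, 4, 0, 0, 17]
Extract 8: [4, 1, 0, 0, 8, 17]
Extract 4: [1, 0, 0, 4, 8, 17]
Extract 1: [0, 0, 1, 4, 8, 17]
Extract 0: [0, 0, 1, 4, 8, 17]


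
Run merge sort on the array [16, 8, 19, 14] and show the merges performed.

Divide and conquer:
  Merge [16] + [8] -> [8, 16]
  Merge [19] + [14] -> [14, 19]
  Merge [8, 16] + [14, 19] -> [8, 14, 16, 19]


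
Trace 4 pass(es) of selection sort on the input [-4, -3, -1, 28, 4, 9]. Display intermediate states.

Pass 1: Select minimum -4 at index 0, swap -> [-4, -3, -1, 28, 4, 9]
Pass 2: Select minimum -3 at index 1, swap -> [-4, -3, -1, 28, 4, 9]
Pass 3: Select minimum -1 at index 2, swap -> [-4, -3, -1, 28, 4, 9]
Pass 4: Select minimum 4 at index 4, swap -> [-4, -3, -1, 4, 28, 9]


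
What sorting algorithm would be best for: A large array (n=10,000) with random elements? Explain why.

Best choice: Quicksort or Mergesort
Reason: Both have O(n log n) average case; quicksort has lower constant factors


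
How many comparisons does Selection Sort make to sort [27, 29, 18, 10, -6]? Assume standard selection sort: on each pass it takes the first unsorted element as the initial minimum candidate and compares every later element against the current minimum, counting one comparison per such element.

Pass 1: scan indices 1..4 for the minimum = 4 comparison(s); min is -6, place at index 0 -> [-6, 29, 18, 10, 27]
Pass 2: scan indices 2..4 for the minimum = 3 comparison(s); min is 10, place at index 1 -> [-6, 10, 18, 29, 27]
Pass 3: scan indices 3..4 for the minimum = 2 comparison(s); min is 18, place at index 2 -> [-6, 10, 18, 29, 27]
Pass 4: scan indices 4..4 for the minimum = 1 comparison(s); min is 27, place at index 3 -> [-6, 10, 18, 27, 29]
Selection sort always scans the whole unsorted suffix, so the count is (n-1) + (n-2) + ... + 1 = n(n-1)/2 = 5*4/2 = 10 regardless of the input order.
Total comparisons: 4 + 3 + 2 + 1 = 10


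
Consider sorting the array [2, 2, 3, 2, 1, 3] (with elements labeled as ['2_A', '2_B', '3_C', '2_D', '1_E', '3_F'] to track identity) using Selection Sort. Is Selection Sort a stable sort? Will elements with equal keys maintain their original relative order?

Trace Selection Sort on the labeled array (the key is the number; the letter only tracks identity):
  Pass 1: minimum of unsorted part is 1_E at index 4; swap it with 2_A at index 0 -> [1_E, 2_B, 3_C, 2_D, 2_A, 3_F]
  Pass 2: minimum 2_B is already at index 1; no swap -> [1_E, 2_B, 3_C, 2_D, 2_A, 3_F]
  Pass 3: minimum of unsorted part is 2_D at index 3; swap it with 3_C at index 2 -> [1_E, 2_B, 2_D, 3_C, 2_A, 3_F]
  Pass 4: minimum of unsorted part is 2_A at index 4; swap it with 3_C at index 3 -> [1_E, 2_B, 2_D, 2_A, 3_C, 3_F]
  Pass 5: minimum 3_C is already at index 4; no swap -> [1_E, 2_B, 2_D, 2_A, 3_C, 3_F]
Final order: [1_E, 2_B, 2_D, 2_A, 3_C, 3_F]
Equal keys:
  value 2: originally 2_A, 2_B, 2_D; after sorting 2_B, 2_D, 2_A -> order changed
  value 3: originally 3_C, 3_F; after sorting 3_C, 3_F -> order preserved
Equal keys were reordered, so Selection Sort is not stable: the long-range swap that moves the minimum into place can carry an element past an equal key. (One such input is enough; an unstable sort may happen to preserve order on other inputs, but it gives no guarantee.)
Answer: Not stable


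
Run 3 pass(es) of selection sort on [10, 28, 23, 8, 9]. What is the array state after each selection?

Pass 1: Select minimum 8 at index 3, swap -> [8, 28, 23, 10, 9]
Pass 2: Select minimum 9 at index 4, swap -> [8, 9, 23, 10, 28]
Pass 3: Select minimum 10 at index 3, swap -> [8, 9, 10, 23, 28]


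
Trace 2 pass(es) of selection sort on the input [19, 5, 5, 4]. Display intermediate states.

Pass 1: Select minimum 4 at index 3, swap -> [4, 5, 5, 19]
Pass 2: Select minimum 5 at index 1, swap -> [4, 5, 5, 19]


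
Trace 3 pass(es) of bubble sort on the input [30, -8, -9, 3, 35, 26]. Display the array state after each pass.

After pass 1: [-8, -9, 3, 30, 26, 35] (4 swaps)
After pass 2: [-9, -8, 3, 26, 30, 35] (2 swaps)
After pass 3: [-9, -8, 3, 26, 30, 35] (0 swaps)
Total swaps: 6


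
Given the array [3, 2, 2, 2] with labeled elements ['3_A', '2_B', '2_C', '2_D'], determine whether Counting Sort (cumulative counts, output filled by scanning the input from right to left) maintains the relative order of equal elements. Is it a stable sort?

Trace Counting Sort on the labeled array (the key is the number; the letter only tracks identity):
  Counts for values 0..3: [0, 0, 3, 1]
  Cumulative counts: [0, 0, 3, 4]
  Scan right to left: place 2_D at output index 2
  Scan right to left: place 2_C at output index 1
  Scan right to left: place 2_B at output index 0
  Scan right to left: place 3_A at output index 3
  Output: [2_B, 2_C, 2_D, 3_A]
Equal keys:
  value 2: originally 2_B, 2_C, 2_D; after sorting 2_B, 2_C, 2_D -> order preserved
All equal keys kept their original relative order. Counting Sort is stable: scanning the input right to left with decreasing cumulative counts places later duplicates at later output positions.
Answer: Stable


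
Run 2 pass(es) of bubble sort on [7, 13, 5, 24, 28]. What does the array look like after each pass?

After pass 1: [7, 5, 13, 24, 28] (1 swaps)
After pass 2: [5, 7, 13, 24, 28] (1 swaps)
Total swaps: 2


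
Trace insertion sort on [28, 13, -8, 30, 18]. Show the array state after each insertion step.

First element 28 is already 'sorted'
Insert 13: shifted 1 elements -> [13, 28, -8, 30, 18]
Insert -8: shifted 2 elements -> [-8, 13, 28, 30, 18]
Insert 30: shifted 0 elements -> [-8, 13, 28, 30, 18]
Insert 18: shifted 2 elements -> [-8, 13, 18, 28, 30]


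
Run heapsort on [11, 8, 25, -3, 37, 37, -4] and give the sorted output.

Build heap: [37, 11, 37, -3, 8, 25, -4]
Extract 37: [37, 11, 25, -3, 8, -4, 37]
Extract 37: [25, 11, -4, -3, 8, 37, 37]
Extract 25: [11, 8, -4, -3, 25, 37, 37]
Extract 11: [8, -3, -4, 11, 25, 37, 37]
Extract 8: [-3, -4, 8, 11, 25, 37, 37]
Extract -3: [-4, -3, 8, 11, 25, 37, 37]


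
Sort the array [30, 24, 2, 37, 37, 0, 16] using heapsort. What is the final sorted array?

Build heap: [37, 37, 16, 24, 30, 0, 2]
Extract 37: [37, 30, 16, 24, 2, 0, 37]
Extract 37: [30, 24, 16, 0, 2, 37, 37]
Extract 30: [24, 2, 16, 0, 30, 37, 37]
Extract 24: [16, 2, 0, 24, 30, 37, 37]
Extract 16: [2, 0, 16, 24, 30, 37, 37]
Extract 2: [0, 2, 16, 24, 30, 37, 37]


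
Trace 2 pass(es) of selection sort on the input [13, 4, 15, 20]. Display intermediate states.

Pass 1: Select minimum 4 at index 1, swap -> [4, 13, 15, 20]
Pass 2: Select minimum 13 at index 1, swap -> [4, 13, 15, 20]


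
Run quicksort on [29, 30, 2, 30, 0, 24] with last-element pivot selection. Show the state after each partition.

Partition 1: pivot=24 at index 2 -> [2, 0, 24, 30, 30, 29]
Partition 2: pivot=0 at index 0 -> [0, 2, 24, 30, 30, 29]
Partition 3: pivot=29 at index 3 -> [0, 2, 24, 29, 30, 30]
Partition 4: pivot=30 at index 5 -> [0, 2, 24, 29, 30, 30]


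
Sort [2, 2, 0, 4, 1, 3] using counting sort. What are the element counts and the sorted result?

Count array: [1, 1, 2, 1, 1]
(count[i] = number of elements equal to i)
Cumulative count: [1, 2, 4, 5, 6]
Sorted: [0, 1, 2, 2, 3, 4]


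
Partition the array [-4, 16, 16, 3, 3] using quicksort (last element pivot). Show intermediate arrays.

Partition 1: pivot=3 at index 2 -> [-4, 3, 3, 16, 16]
Partition 2: pivot=3 at index 1 -> [-4, 3, 3, 16, 16]
Partition 3: pivot=16 at index 4 -> [-4, 3, 3, 16, 16]


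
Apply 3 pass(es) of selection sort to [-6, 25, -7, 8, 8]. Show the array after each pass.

Pass 1: Select minimum -7 at index 2, swap -> [-7, 25, -6, 8, 8]
Pass 2: Select minimum -6 at index 2, swap -> [-7, -6, 25, 8, 8]
Pass 3: Select minimum 8 at index 3, swap -> [-7, -6, 8, 25, 8]


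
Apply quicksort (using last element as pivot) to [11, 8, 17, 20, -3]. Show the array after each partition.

Partition 1: pivot=-3 at index 0 -> [-3, 8, 17, 20, 11]
Partition 2: pivot=11 at index 2 -> [-3, 8, 11, 20, 17]
Partition 3: pivot=17 at index 3 -> [-3, 8, 11, 17, 20]


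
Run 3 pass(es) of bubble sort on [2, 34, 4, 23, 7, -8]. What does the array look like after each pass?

After pass 1: [2, 4, 23, 7, -8, 34] (4 swaps)
After pass 2: [2, 4, 7, -8, 23, 34] (2 swaps)
After pass 3: [2, 4, -8, 7, 23, 34] (1 swaps)
Total swaps: 7


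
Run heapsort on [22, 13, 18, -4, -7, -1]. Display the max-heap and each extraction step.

Build heap: [22, 13, 18, -4, -7, -1]
Extract 22: [18, 13, -1, -4, -7, 22]
Extract 18: [13, -4, -1, -7, 18, 22]
Extract 13: [-1, -4, -7, 13, 18, 22]
Extract -1: [-4, -7, -1, 13, 18, 22]
Extract -4: [-7, -4, -1, 13, 18, 22]


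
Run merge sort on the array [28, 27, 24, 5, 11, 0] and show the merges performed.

Divide and conquer:
  Merge [27] + [24] -> [24, 27]
  Merge [28] + [24, 27] -> [24, 27, 28]
  Merge [11] + [0] -> [0, 11]
  Merge [5] + [0, 11] -> [0, 5, 11]
  Merge [24, 27, 28] + [0, 5, 11] -> [0, 5, 11, 24, 27, 28]


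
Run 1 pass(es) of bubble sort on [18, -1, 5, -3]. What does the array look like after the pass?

After pass 1: [-1, 5, -3, 18] (3 swaps)
Total swaps: 3


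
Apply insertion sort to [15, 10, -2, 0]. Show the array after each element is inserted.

First element 15 is already 'sorted'
Insert 10: shifted 1 elements -> [10, 15, -2, 0]
Insert -2: shifted 2 elements -> [-2, 10, 15, 0]
Insert 0: shifted 2 elements -> [-2, 0, 10, 15]


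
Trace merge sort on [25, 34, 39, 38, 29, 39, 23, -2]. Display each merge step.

Divide and conquer:
  Merge [25] + [34] -> [25, 34]
  Merge [39] + [38] -> [38, 39]
  Merge [25, 34] + [38, 39] -> [25, 34, 38, 39]
  Merge [29] + [39] -> [29, 39]
  Merge [23] + [-2] -> [-2, 23]
  Merge [29, 39] + [-2, 23] -> [-2, 23, 29, 39]
  Merge [25, 34, 38, 39] + [-2, 23, 29, 39] -> [-2, 23, 25, 29, 34, 38, 39, 39]


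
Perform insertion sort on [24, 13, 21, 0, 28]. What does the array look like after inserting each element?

First element 24 is already 'sorted'
Insert 13: shifted 1 elements -> [13, 24, 21, 0, 28]
Insert 21: shifted 1 elements -> [13, 21, 24, 0, 28]
Insert 0: shifted 3 elements -> [0, 13, 21, 24, 28]
Insert 28: shifted 0 elements -> [0, 13, 21, 24, 28]


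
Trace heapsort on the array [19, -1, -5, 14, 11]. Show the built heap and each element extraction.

Build heap: [19, 14, -5, -1, 11]
Extract 19: [14, 11, -5, -1, 19]
Extract 14: [11, -1, -5, 14, 19]
Extract 11: [-1, -5, 11, 14, 19]
Extract -1: [-5, -1, 11, 14, 19]


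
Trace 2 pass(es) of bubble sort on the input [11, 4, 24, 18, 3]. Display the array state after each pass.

After pass 1: [4, 11, 18, 3, 24] (3 swaps)
After pass 2: [4, 11, 3, 18, 24] (1 swaps)
Total swaps: 4


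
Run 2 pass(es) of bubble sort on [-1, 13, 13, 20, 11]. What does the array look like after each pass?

After pass 1: [-1, 13, 13, 11, 20] (1 swaps)
After pass 2: [-1, 13, 11, 13, 20] (1 swaps)
Total swaps: 2


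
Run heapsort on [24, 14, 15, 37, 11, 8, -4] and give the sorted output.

Build heap: [37, 24, 15, 14, 11, 8, -4]
Extract 37: [24, 14, 15, -4, 11, 8, 37]
Extract 24: [15, 14, 8, -4, 11, 24, 37]
Extract 15: [14, 11, 8, -4, 15, 24, 37]
Extract 14: [11, -4, 8, 14, 15, 24, 37]
Extract 11: [8, -4, 11, 14, 15, 24, 37]
Extract 8: [-4, 8, 11, 14, 15, 24, 37]


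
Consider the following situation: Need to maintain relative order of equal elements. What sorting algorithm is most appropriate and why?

Best choice: Merge sort or Insertion sort
Reason: Both are stable; quicksort and heapsort are not stable


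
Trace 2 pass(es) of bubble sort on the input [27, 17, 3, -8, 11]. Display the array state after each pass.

After pass 1: [17, 3, -8, 11, 27] (4 swaps)
After pass 2: [3, -8, 11, 17, 27] (3 swaps)
Total swaps: 7


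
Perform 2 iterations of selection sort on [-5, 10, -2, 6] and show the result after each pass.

Pass 1: Select minimum -5 at index 0, swap -> [-5, 10, -2, 6]
Pass 2: Select minimum -2 at index 2, swap -> [-5, -2, 10, 6]


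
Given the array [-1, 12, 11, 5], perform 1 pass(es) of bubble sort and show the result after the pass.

After pass 1: [-1, 11, 5, 12] (2 swaps)
Total swaps: 2


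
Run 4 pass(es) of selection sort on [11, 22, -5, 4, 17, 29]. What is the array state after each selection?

Pass 1: Select minimum -5 at index 2, swap -> [-5, 22, 11, 4, 17, 29]
Pass 2: Select minimum 4 at index 3, swap -> [-5, 4, 11, 22, 17, 29]
Pass 3: Select minimum 11 at index 2, swap -> [-5, 4, 11, 22, 17, 29]
Pass 4: Select minimum 17 at index 4, swap -> [-5, 4, 11, 17, 22, 29]


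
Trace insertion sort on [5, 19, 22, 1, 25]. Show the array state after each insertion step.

First element 5 is already 'sorted'
Insert 19: shifted 0 elements -> [5, 19, 22, 1, 25]
Insert 22: shifted 0 elements -> [5, 19, 22, 1, 25]
Insert 1: shifted 3 elements -> [1, 5, 19, 22, 25]
Insert 25: shifted 0 elements -> [1, 5, 19, 22, 25]


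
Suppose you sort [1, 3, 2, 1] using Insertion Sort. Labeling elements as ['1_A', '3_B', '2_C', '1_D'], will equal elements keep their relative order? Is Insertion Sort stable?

Trace Insertion Sort on the labeled array (the key is the number; the letter only tracks identity):
  Insert 3_B at index 1: [1_A, 3_B, 2_C, 1_D]
  Insert 2_C at index 1: [1_A, 2_C, 3_B, 1_D]
  Insert 1_D at index 1: [1_A, 1_D, 2_C, 3_B]
Final order: [1_A, 1_D, 2_C, 3_B]
Equal keys:
  value 1: originally 1_A, 1_D; after sorting 1_A, 1_D -> order preserved
All equal keys kept their original relative order. Insertion Sort is stable: elements are shifted only while they are strictly greater than the key, so a key is inserted after any equal elements already placed.
Answer: Stable


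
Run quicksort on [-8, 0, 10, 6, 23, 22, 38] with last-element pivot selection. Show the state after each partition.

Partition 1: pivot=38 at index 6 -> [-8, 0, 10, 6, 23, 22, 38]
Partition 2: pivot=22 at index 4 -> [-8, 0, 10, 6, 22, 23, 38]
Partition 3: pivot=6 at index 2 -> [-8, 0, 6, 10, 22, 23, 38]
Partition 4: pivot=0 at index 1 -> [-8, 0, 6, 10, 22, 23, 38]


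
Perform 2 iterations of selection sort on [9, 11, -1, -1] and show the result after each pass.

Pass 1: Select minimum -1 at index 2, swap -> [-1, 11, 9, -1]
Pass 2: Select minimum -1 at index 3, swap -> [-1, -1, 9, 11]


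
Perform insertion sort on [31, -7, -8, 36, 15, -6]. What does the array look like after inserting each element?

First element 31 is already 'sorted'
Insert -7: shifted 1 elements -> [-7, 31, -8, 36, 15, -6]
Insert -8: shifted 2 elements -> [-8, -7, 31, 36, 15, -6]
Insert 36: shifted 0 elements -> [-8, -7, 31, 36, 15, -6]
Insert 15: shifted 2 elements -> [-8, -7, 15, 31, 36, -6]
Insert -6: shifted 3 elements -> [-8, -7, -6, 15, 31, 36]


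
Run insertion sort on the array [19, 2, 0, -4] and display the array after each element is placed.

First element 19 is already 'sorted'
Insert 2: shifted 1 elements -> [2, 19, 0, -4]
Insert 0: shifted 2 elements -> [0, 2, 19, -4]
Insert -4: shifted 3 elements -> [-4, 0, 2, 19]


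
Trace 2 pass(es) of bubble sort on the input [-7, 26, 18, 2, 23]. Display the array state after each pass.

After pass 1: [-7, 18, 2, 23, 26] (3 swaps)
After pass 2: [-7, 2, 18, 23, 26] (1 swaps)
Total swaps: 4


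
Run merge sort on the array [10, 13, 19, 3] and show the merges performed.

Divide and conquer:
  Merge [10] + [13] -> [10, 13]
  Merge [19] + [3] -> [3, 19]
  Merge [10, 13] + [3, 19] -> [3, 10, 13, 19]


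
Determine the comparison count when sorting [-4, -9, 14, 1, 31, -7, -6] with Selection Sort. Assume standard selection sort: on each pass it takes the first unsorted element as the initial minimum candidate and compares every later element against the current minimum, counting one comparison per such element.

Pass 1: scan indices 1..6 for the minimum = 6 comparison(s); min is -9, place at index 0 -> [-9, -4, 14, 1, 31, -7, -6]
Pass 2: scan indices 2..6 for the minimum = 5 comparison(s); min is -7, place at index 1 -> [-9, -7, 14, 1, 31, -4, -6]
Pass 3: scan indices 3..6 for the minimum = 4 comparison(s); min is -6, place at index 2 -> [-9, -7, -6, 1, 31, -4, 14]
Pass 4: scan indices 4..6 for the minimum = 3 comparison(s); min is -4, place at index 3 -> [-9, -7, -6, -4, 31, 1, 14]
Pass 5: scan indices 5..6 for the minimum = 2 comparison(s); min is 1, place at index 4 -> [-9, -7, -6, -4, 1, 31, 14]
Pass 6: scan indices 6..6 for the minimum = 1 comparison(s); min is 14, place at index 5 -> [-9, -7, -6, -4, 1, 14, 31]
Selection sort always scans the whole unsorted suffix, so the count is (n-1) + (n-2) + ... + 1 = n(n-1)/2 = 7*6/2 = 21 regardless of the input order.
Total comparisons: 6 + 5 + 4 + 3 + 2 + 1 = 21


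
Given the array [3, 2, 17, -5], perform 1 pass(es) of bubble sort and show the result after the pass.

After pass 1: [2, 3, -5, 17] (2 swaps)
Total swaps: 2


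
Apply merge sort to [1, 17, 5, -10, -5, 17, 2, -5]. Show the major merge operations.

Divide and conquer:
  Merge [1] + [17] -> [1, 17]
  Merge [5] + [-10] -> [-10, 5]
  Merge [1, 17] + [-10, 5] -> [-10, 1, 5, 17]
  Merge [-5] + [17] -> [-5, 17]
  Merge [2] + [-5] -> [-5, 2]
  Merge [-5, 17] + [-5, 2] -> [-5, -5, 2, 17]
  Merge [-10, 1, 5, 17] + [-5, -5, 2, 17] -> [-10, -5, -5, 1, 2, 5, 17, 17]


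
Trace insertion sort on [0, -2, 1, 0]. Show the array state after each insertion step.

First element 0 is already 'sorted'
Insert -2: shifted 1 elements -> [-2, 0, 1, 0]
Insert 1: shifted 0 elements -> [-2, 0, 1, 0]
Insert 0: shifted 1 elements -> [-2, 0, 0, 1]


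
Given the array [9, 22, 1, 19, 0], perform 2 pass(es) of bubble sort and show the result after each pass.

After pass 1: [9, 1, 19, 0, 22] (3 swaps)
After pass 2: [1, 9, 0, 19, 22] (2 swaps)
Total swaps: 5


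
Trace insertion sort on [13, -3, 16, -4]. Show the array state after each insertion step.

First element 13 is already 'sorted'
Insert -3: shifted 1 elements -> [-3, 13, 16, -4]
Insert 16: shifted 0 elements -> [-3, 13, 16, -4]
Insert -4: shifted 3 elements -> [-4, -3, 13, 16]


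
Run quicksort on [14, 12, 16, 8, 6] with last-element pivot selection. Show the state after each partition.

Partition 1: pivot=6 at index 0 -> [6, 12, 16, 8, 14]
Partition 2: pivot=14 at index 3 -> [6, 12, 8, 14, 16]
Partition 3: pivot=8 at index 1 -> [6, 8, 12, 14, 16]


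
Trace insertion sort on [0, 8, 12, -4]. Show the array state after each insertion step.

First element 0 is already 'sorted'
Insert 8: shifted 0 elements -> [0, 8, 12, -4]
Insert 12: shifted 0 elements -> [0, 8, 12, -4]
Insert -4: shifted 3 elements -> [-4, 0, 8, 12]


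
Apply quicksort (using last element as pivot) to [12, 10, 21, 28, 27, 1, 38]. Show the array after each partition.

Partition 1: pivot=38 at index 6 -> [12, 10, 21, 28, 27, 1, 38]
Partition 2: pivot=1 at index 0 -> [1, 10, 21, 28, 27, 12, 38]
Partition 3: pivot=12 at index 2 -> [1, 10, 12, 28, 27, 21, 38]
Partition 4: pivot=21 at index 3 -> [1, 10, 12, 21, 27, 28, 38]
Partition 5: pivot=28 at index 5 -> [1, 10, 12, 21, 27, 28, 38]


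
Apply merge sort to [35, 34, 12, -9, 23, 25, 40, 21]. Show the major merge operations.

Divide and conquer:
  Merge [35] + [34] -> [34, 35]
  Merge [12] + [-9] -> [-9, 12]
  Merge [34, 35] + [-9, 12] -> [-9, 12, 34, 35]
  Merge [23] + [25] -> [23, 25]
  Merge [40] + [21] -> [21, 40]
  Merge [23, 25] + [21, 40] -> [21, 23, 25, 40]
  Merge [-9, 12, 34, 35] + [21, 23, 25, 40] -> [-9, 12, 21, 23, 25, 34, 35, 40]


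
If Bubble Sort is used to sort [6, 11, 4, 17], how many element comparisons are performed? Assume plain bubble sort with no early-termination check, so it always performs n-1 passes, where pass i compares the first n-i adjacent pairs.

Pass 1: compare adjacent pairs (0,1)..(2,3) = 3 comparison(s), 1 swap(s) -> [6, 4, 11, 17]
Pass 2: compare adjacent pairs (0,1)..(1,2) = 2 comparison(s), 1 swap(s) -> [4, 6, 11, 17]
Pass 3: compare adjacent pairs (0,1)..(0,1) = 1 comparison(s), 0 swap(s) -> [4, 6, 11, 17]
Total comparisons: 3 + 2 + 1 = 6


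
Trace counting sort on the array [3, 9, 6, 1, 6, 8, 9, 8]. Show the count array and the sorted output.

Count array: [0, 1, 0, 1, 0, 0, 2, 0, 2, 2]
(count[i] = number of elements equal to i)
Cumulative count: [0, 1, 1, 2, 2, 2, 4, 4, 6, 8]
Sorted: [1, 3, 6, 6, 8, 8, 9, 9]


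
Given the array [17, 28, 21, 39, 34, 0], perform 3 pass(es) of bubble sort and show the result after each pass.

After pass 1: [17, 21, 28, 34, 0, 39] (3 swaps)
After pass 2: [17, 21, 28, 0, 34, 39] (1 swaps)
After pass 3: [17, 21, 0, 28, 34, 39] (1 swaps)
Total swaps: 5


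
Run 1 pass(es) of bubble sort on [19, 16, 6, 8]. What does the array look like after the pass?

After pass 1: [16, 6, 8, 19] (3 swaps)
Total swaps: 3


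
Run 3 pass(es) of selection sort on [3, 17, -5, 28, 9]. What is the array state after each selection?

Pass 1: Select minimum -5 at index 2, swap -> [-5, 17, 3, 28, 9]
Pass 2: Select minimum 3 at index 2, swap -> [-5, 3, 17, 28, 9]
Pass 3: Select minimum 9 at index 4, swap -> [-5, 3, 9, 28, 17]


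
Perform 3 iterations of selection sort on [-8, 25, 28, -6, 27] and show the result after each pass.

Pass 1: Select minimum -8 at index 0, swap -> [-8, 25, 28, -6, 27]
Pass 2: Select minimum -6 at index 3, swap -> [-8, -6, 28, 25, 27]
Pass 3: Select minimum 25 at index 3, swap -> [-8, -6, 25, 28, 27]


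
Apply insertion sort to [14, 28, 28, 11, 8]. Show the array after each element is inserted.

First element 14 is already 'sorted'
Insert 28: shifted 0 elements -> [14, 28, 28, 11, 8]
Insert 28: shifted 0 elements -> [14, 28, 28, 11, 8]
Insert 11: shifted 3 elements -> [11, 14, 28, 28, 8]
Insert 8: shifted 4 elements -> [8, 11, 14, 28, 28]


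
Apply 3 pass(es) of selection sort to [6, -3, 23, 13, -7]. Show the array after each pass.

Pass 1: Select minimum -7 at index 4, swap -> [-7, -3, 23, 13, 6]
Pass 2: Select minimum -3 at index 1, swap -> [-7, -3, 23, 13, 6]
Pass 3: Select minimum 6 at index 4, swap -> [-7, -3, 6, 13, 23]


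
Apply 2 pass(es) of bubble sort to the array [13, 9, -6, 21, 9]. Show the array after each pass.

After pass 1: [9, -6, 13, 9, 21] (3 swaps)
After pass 2: [-6, 9, 9, 13, 21] (2 swaps)
Total swaps: 5


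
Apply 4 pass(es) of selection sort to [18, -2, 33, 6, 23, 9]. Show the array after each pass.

Pass 1: Select minimum -2 at index 1, swap -> [-2, 18, 33, 6, 23, 9]
Pass 2: Select minimum 6 at index 3, swap -> [-2, 6, 33, 18, 23, 9]
Pass 3: Select minimum 9 at index 5, swap -> [-2, 6, 9, 18, 23, 33]
Pass 4: Select minimum 18 at index 3, swap -> [-2, 6, 9, 18, 23, 33]
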